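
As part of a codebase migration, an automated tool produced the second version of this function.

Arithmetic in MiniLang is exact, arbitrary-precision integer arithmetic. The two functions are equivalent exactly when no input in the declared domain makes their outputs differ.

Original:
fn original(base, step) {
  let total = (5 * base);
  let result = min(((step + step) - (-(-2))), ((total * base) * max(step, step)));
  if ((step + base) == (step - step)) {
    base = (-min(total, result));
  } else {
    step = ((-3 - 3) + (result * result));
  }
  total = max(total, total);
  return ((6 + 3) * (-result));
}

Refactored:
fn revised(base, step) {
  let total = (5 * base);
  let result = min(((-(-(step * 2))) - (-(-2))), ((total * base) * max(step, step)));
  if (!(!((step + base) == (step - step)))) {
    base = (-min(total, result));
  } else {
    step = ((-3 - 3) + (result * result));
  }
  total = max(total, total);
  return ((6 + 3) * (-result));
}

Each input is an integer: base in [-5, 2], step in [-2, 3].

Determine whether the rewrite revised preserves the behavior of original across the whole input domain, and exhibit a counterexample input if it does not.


Side by side, the visible changes include: arithmetic usage differs, plus constant usage differs, plus boolean connective usage differs.
Tracing base=-1, step=-1: original: total becomes -5; next result becomes -5; next ((step + base) == (step - step)) evaluates to false; next step becomes 19; next total becomes -5; next final value 45 | revised: total becomes -5; next result becomes -5; next (!(!((step + base) == (step - step)))) evaluates to false; next step becomes 19; next total becomes -5; next final value 45 — matching result 45.
Checked all 48 inputs in the declared domain: the outputs agree on every one.
verdict: equivalent


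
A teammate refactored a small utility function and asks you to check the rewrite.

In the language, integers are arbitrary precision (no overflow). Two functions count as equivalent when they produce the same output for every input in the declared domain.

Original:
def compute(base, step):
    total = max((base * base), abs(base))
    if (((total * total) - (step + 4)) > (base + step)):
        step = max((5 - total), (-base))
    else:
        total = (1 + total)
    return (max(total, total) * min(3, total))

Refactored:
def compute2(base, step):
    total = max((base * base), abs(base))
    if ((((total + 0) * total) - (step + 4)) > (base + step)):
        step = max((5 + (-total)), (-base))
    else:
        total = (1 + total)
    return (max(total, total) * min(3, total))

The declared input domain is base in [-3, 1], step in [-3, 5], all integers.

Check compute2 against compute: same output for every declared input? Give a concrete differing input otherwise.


Comparing the listings, the differences include: arithmetic usage differs; constant usage differs.
As a probe, take base=-1, step=4: compute runs total=1, then (((total * total) - (step + 4)) > (base + step)) is false, then total=2, then returns 4; compute2 runs total=1, then ((((total + 0) * total) - (step + 4)) > (base + step)) is false, then total=2, then returns 4; both end at 4.
Every one of the 45 inputs gives matching results.
verdict: equivalent


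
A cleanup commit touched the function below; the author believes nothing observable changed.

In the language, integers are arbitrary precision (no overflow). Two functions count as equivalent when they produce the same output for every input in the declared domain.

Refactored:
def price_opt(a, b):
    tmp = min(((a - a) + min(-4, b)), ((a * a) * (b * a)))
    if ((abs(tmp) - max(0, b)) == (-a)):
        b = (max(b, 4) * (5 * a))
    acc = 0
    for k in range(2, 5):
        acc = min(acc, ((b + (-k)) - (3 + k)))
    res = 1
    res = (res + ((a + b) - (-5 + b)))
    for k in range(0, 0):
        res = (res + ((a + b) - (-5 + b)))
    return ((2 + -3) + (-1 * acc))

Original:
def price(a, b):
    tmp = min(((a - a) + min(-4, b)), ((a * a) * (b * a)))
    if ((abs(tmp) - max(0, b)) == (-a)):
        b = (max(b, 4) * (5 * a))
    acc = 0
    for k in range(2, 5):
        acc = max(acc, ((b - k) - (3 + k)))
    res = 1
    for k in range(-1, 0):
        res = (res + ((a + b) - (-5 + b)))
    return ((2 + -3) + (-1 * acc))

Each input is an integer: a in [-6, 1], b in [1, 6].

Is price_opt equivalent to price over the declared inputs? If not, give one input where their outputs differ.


The rewrite breaks on a=-6, b=1, where the results are -1 and 9.
price: tmp=-216, then ((abs(tmp) - max(0, b)) == (-a)) is false, then acc=0, then (k=2), then acc=0, then (k=3), then acc=0, then (k=4), then acc=0, then res=1, then (k=-1), then res=0, then returns -1
price_opt: tmp=-216, then ((abs(tmp) - max(0, b)) == (-a)) is false, then acc=0, then (k=2), then acc=-6, then (k=3), then acc=-8, then (k=4), then acc=-10, then res=1, then res=0, then the loop over k runs zero times, then returns 9
verdict: not equivalent; witness: a=-6, b=1


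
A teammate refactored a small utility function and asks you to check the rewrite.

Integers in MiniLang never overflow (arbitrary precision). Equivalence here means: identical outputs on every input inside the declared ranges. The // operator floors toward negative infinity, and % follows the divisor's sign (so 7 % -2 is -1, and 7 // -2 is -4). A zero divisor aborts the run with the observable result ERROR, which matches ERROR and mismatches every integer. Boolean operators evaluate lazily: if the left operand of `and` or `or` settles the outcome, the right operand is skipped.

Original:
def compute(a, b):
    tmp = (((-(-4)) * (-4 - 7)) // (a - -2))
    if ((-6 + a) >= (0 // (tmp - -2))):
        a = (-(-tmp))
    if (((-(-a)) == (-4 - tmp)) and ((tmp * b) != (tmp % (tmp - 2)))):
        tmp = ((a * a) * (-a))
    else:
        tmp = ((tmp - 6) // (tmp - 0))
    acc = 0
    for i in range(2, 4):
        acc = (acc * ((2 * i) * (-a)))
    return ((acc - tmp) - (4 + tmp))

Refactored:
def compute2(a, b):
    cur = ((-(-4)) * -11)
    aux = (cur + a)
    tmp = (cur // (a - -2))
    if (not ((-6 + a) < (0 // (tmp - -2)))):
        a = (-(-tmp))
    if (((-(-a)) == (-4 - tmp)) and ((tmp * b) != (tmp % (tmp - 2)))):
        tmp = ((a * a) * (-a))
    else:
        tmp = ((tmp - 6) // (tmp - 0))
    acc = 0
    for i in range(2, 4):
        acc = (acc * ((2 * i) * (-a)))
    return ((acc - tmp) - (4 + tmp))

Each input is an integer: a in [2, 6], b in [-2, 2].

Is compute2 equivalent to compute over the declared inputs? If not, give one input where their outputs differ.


This is a faithful refactor — boolean connective usage differs, plus local variable names differ, plus comparison usage differs, plus statement counts differ, plus constant usage differs, plus arithmetic usage differs, but the computed results match everywhere.
One worked example (a=2, b=-2) — compute: tmp becomes -11; next ((-6 + a) >= (0 // (tmp - -2))) evaluates to false; next (((-(-a)) == (-4 - tmp)) and ((tmp * b) != (tmp % (tmp - 2)))) evaluates to false; next tmp becomes 1; next acc becomes 0; next at i=2:; next acc becomes 0; next at i=3:; next acc becomes 0; next final value -6; compute2: cur becomes -44; next aux becomes -42; next tmp becomes -11; next (not ((-6 + a) < (0 // (tmp - -2)))) evaluates to false; next (((-(-a)) == (-4 - tmp)) and ((tmp * b) != (tmp % (tmp - 2)))) evaluates to false; next tmp becomes 1; next acc becomes 0; next at i=2:; next acc becomes 0; next at i=3:; next acc becomes 0; next final value -6; agreement on -6.
Every one of the 25 inputs gives matching results.
verdict: equivalent


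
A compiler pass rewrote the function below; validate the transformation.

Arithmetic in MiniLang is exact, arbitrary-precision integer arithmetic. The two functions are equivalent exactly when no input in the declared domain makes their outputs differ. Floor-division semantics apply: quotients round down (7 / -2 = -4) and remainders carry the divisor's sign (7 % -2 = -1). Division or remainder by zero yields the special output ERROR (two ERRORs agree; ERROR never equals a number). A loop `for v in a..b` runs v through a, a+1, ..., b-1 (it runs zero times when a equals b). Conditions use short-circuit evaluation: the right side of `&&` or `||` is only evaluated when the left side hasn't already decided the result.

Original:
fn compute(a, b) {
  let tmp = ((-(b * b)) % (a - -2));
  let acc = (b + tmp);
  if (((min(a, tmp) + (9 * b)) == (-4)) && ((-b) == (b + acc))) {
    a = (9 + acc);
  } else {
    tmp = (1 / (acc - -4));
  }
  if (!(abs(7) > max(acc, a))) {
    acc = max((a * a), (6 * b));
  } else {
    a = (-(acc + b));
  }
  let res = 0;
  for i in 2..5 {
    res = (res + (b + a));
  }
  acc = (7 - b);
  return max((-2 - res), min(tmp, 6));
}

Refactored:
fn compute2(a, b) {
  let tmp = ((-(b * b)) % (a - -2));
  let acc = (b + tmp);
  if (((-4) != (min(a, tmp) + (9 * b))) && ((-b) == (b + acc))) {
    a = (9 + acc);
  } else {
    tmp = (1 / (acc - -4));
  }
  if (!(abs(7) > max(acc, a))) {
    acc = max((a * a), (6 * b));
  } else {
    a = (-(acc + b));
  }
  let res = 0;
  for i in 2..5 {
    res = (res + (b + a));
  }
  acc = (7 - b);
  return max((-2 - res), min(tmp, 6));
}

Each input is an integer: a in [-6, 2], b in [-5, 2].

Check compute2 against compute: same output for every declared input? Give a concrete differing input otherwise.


The rewrite breaks on a=2, b=-1, where the results are 4 and 3.
compute: tmp := 3 | acc := 2 | (((min(a, tmp) + (9 * b)) == (-4)) && ((-b) == (b + acc))): false | tmp := 0 | (!(abs(7) > max(acc, a))): false | a := -1 | res := 0 | iter i=2: | res := -2 | iter i=3: | res := -4 | iter i=4: | res := -6 | acc := 8 | result 4
compute2: tmp := 3 | acc := 2 | (((-4) != (min(a, tmp) + (9 * b))) && ((-b) == (b + acc))): true | a := 11 | (!(abs(7) > max(acc, a))): true | acc := 121 | res := 0 | iter i=2: | res := 10 | iter i=3: | res := 20 | iter i=4: | res := 30 | acc := 8 | result 3
verdict: not equivalent; witness: a=2, b=-1


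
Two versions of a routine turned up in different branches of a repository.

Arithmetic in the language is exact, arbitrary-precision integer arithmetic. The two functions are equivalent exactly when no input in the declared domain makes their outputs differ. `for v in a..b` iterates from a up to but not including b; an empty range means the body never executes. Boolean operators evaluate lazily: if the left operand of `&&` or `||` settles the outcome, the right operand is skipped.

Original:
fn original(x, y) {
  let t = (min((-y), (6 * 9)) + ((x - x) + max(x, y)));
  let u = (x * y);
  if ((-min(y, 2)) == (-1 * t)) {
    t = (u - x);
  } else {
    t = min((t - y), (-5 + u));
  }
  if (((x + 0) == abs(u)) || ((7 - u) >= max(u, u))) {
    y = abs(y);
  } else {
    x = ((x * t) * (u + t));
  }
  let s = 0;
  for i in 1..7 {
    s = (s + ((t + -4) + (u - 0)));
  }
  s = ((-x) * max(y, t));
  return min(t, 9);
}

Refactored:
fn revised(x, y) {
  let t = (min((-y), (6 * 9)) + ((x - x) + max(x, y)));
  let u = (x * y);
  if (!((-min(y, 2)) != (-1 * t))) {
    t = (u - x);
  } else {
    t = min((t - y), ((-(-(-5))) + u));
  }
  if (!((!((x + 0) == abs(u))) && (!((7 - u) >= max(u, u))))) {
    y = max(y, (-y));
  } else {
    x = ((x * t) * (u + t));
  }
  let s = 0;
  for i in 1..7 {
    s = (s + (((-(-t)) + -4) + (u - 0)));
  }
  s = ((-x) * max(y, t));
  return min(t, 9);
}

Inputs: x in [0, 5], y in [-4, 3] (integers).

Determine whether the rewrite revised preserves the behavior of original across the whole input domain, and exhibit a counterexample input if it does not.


Equivalent — the differences include min/max/abs usage differs; and comparison usage differs; and boolean connective usage differs, yet no declared input distinguishes the two.
Spot check at x=2, y=-1 — original: t = 3; u = -2; ((-min(y, 2)) == (-1 * t)) -> false; t = -7; (((x + 0) == abs(u)) || ((7 - u) >= max(u, u))) -> true; y = 1; s = 0; [i=1]; s = -13; [i=2]; s = -26; [i=3]; s = -39; [i=4]; s = -52; [i=5]; s = -65; [i=6]; s = -78; s = -2; return -7. revised: t = 3; u = -2; (!((-min(y, 2)) != (-1 * t))) -> false; t = -7; (!((!((x + 0) == abs(u))) && (!((7 - u) >= max(u, u))))) -> true; y = 1; s = 0; [i=1]; s = -13; [i=2]; s = -26; [i=3]; s = -39; [i=4]; s = -52; [i=5]; s = -65; [i=6]; s = -78; s = -2; return -7. Both give -7.
An exhaustive pass over the 48 declared inputs shows identical outputs.
verdict: equivalent


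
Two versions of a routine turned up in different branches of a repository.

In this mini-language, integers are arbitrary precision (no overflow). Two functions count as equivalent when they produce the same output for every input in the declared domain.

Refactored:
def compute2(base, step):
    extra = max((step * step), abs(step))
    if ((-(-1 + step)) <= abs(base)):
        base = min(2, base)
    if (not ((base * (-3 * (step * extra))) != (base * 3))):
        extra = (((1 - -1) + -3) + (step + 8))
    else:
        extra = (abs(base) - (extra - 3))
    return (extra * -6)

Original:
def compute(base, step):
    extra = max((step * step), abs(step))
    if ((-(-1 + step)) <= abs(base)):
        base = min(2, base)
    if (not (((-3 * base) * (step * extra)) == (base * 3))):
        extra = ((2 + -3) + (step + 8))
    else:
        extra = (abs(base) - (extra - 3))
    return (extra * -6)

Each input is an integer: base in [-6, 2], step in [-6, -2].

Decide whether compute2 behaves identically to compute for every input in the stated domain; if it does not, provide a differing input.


These are not equivalent — on base=-6, step=-6 the outputs split (-6 vs 162).
compute: extra becomes 36; next ((-(-1 + step)) <= abs(base)) evaluates to false; next (not (((-3 * base) * (step * extra)) == (base * 3))) evaluates to true; next extra becomes 1; next final value -6
compute2: extra becomes 36; next ((-(-1 + step)) <= abs(base)) evaluates to false; next (not ((base * (-3 * (step * extra))) != (base * 3))) evaluates to false; next extra becomes -27; next final value 162
verdict: not equivalent; witness: base=-6, step=-6


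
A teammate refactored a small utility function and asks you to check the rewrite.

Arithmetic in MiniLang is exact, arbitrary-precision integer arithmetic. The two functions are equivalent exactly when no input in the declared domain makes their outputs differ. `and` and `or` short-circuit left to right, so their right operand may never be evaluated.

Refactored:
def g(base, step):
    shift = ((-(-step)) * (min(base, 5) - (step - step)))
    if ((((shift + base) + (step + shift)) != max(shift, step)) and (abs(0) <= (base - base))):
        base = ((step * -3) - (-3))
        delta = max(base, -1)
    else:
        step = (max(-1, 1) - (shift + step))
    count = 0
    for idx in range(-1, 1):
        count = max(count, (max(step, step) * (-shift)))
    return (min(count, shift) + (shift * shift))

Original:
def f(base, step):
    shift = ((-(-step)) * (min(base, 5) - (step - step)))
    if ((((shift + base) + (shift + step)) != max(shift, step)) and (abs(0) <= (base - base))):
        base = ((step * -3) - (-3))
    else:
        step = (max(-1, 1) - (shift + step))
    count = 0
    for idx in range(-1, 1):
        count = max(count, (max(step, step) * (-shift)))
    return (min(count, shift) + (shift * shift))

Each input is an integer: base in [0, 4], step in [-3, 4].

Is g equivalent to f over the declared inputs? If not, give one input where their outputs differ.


Equivalent — the differences include statement counts differ; and local variable names differ; and constant usage differs; and min/max/abs usage differs, yet no declared input distinguishes the two.
Tracing base=4, step=1: f: shift=4, then ((((shift + base) + (shift + step)) != max(shift, step)) and (abs(0) <= (base - base))) is true, then base=0, then count=0, then (idx=-1), then count=0, then (idx=0), then count=0, then returns 16 | g: shift=4, then ((((shift + base) + (step + shift)) != max(shift, step)) and (abs(0) <= (base - base))) is true, then base=0, then delta=0, then count=0, then (idx=-1), then count=0, then (idx=0), then count=0, then returns 16 — matching result 16.
Sweeping the whole domain (40 inputs) finds no disagreement.
verdict: equivalent


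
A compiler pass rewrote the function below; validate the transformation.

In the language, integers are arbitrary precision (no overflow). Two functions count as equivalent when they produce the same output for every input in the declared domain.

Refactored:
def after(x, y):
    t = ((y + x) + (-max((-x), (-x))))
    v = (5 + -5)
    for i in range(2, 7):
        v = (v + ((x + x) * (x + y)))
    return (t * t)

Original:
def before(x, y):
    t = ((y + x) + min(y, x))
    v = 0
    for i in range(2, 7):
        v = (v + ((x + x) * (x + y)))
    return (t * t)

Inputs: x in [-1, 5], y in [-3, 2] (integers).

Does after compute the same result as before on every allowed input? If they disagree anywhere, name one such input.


Evaluate both at x=-1, y=-3.
before: t := -7 | v := 0 | iter i=2: | v := 8 | iter i=3: | v := 16 | iter i=4: | v := 24 | iter i=5: | v := 32 | iter i=6: | v := 40 | result 49
after: t := -5 | v := 0 | iter i=2: | v := 8 | iter i=3: | v := 16 | iter i=4: | v := 24 | iter i=5: | v := 32 | iter i=6: | v := 40 | result 25
49 against 25: the behavior changed.
verdict: not equivalent; witness: x=-1, y=-3


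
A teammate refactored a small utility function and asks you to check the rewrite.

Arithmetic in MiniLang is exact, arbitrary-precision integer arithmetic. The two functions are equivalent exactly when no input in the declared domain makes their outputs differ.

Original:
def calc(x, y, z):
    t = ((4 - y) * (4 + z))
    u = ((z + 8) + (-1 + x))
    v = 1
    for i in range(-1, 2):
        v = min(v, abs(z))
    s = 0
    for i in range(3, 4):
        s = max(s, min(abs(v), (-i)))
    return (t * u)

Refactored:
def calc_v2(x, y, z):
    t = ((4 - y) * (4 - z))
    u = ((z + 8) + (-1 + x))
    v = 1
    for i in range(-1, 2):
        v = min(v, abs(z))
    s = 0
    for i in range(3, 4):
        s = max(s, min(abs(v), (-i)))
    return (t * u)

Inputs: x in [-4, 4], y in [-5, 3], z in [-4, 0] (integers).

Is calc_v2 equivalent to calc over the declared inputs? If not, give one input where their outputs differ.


At x=-4, y=-5, z=-4: calc gives 0, calc_v2 gives -72.
verdict: not equivalent; witness: x=-4, y=-5, z=-4


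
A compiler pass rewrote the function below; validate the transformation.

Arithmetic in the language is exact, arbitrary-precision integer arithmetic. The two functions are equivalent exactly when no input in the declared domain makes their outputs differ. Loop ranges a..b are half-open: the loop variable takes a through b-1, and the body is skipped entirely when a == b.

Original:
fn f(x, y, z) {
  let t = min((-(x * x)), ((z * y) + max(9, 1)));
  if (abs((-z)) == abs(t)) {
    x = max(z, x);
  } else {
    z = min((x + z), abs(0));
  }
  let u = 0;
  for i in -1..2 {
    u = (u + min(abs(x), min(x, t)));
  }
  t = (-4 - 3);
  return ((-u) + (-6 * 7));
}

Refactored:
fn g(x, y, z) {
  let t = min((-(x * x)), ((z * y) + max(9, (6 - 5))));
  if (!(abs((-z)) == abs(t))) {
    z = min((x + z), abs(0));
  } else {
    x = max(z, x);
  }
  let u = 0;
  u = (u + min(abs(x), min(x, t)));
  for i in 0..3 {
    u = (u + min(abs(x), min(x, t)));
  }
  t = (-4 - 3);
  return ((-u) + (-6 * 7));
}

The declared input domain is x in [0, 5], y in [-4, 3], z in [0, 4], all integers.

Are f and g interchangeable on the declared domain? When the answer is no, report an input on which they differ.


x=0, y=-4, z=3 yields -33 from f but -30 from g.
verdict: not equivalent; witness: x=0, y=-4, z=3


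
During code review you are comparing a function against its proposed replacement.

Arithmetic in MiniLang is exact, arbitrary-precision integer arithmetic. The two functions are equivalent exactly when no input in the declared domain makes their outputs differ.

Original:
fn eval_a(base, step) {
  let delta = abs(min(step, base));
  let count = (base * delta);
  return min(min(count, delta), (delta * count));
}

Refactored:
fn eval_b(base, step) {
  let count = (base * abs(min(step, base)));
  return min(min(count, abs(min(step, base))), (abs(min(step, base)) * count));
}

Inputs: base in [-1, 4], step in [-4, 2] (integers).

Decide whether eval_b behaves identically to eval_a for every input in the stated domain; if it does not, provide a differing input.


Changes here: min/max/abs usage differs, local variable names differ, statement counts differ; the full 42-point sweep finds no disagreement.
verdict: equivalent


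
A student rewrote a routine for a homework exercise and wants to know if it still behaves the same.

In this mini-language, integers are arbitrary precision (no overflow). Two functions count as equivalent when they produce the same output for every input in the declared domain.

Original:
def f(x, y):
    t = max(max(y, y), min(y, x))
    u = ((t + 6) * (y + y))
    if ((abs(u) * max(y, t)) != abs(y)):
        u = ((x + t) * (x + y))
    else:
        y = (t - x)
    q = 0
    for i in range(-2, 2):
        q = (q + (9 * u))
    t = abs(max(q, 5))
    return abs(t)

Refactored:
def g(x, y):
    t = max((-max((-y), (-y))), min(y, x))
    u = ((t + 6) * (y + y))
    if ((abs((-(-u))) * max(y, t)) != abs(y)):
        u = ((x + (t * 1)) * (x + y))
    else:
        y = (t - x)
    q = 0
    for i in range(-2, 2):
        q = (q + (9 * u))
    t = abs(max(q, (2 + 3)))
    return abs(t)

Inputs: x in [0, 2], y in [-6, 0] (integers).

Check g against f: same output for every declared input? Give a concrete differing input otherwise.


One difference looks behavioral, but it never changes the outcome for any declared input; all 21 inputs agree.
verdict: equivalent


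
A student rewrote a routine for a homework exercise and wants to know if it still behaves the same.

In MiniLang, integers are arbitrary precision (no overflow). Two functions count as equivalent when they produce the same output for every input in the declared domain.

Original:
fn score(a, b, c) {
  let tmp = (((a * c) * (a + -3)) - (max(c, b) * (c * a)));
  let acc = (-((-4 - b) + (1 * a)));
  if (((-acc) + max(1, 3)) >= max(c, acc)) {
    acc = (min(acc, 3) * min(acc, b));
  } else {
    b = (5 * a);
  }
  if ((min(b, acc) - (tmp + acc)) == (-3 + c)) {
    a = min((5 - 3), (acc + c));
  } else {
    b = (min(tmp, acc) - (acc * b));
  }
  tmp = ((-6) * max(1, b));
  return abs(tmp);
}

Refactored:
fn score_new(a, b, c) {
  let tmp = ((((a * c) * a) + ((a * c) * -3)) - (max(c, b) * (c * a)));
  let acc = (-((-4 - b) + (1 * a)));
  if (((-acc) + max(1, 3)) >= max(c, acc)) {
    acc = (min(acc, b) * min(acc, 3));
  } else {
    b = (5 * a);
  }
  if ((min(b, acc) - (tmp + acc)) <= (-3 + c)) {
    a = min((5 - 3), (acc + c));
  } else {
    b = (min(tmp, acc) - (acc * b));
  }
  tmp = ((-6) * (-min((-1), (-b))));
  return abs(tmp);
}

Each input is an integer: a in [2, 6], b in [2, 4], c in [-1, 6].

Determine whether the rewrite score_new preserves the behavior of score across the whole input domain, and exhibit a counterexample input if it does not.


These are not equivalent — on a=2, b=2, c=-1 the outputs split (6 vs 60).
score: tmp=6, then acc=4, then (((-acc) + max(1, 3)) >= max(c, acc)) is false, then b=10, then ((min(b, acc) - (tmp + acc)) == (-3 + c)) is false, then b=-36, then tmp=-6, then returns 6
score_new: tmp=6, then acc=4, then (((-acc) + max(1, 3)) >= max(c, acc)) is false, then b=10, then ((min(b, acc) - (tmp + acc)) <= (-3 + c)) is true, then a=2, then tmp=-60, then returns 60
verdict: not equivalent; witness: a=2, b=2, c=-1


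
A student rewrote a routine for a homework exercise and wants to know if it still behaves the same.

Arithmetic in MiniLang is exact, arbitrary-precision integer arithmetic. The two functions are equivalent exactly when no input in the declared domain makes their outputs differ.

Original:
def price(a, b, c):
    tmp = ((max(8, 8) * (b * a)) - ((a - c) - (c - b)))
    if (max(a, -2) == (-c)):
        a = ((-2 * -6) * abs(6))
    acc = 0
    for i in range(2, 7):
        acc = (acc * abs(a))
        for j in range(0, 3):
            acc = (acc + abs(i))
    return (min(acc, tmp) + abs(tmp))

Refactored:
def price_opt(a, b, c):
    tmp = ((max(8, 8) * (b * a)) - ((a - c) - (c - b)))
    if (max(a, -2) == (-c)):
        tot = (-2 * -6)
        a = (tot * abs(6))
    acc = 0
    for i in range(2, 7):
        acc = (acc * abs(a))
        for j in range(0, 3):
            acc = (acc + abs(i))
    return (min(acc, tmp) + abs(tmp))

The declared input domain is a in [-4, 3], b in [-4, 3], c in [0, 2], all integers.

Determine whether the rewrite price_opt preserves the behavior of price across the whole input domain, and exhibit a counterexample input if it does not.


Side by side, the visible changes include: statement counts differ, local variable names differ.
One worked example (a=-1, b=0, c=1) — price: tmp=3, then (max(a, -2) == (-c)) is true, then a=72, then acc=0, then (i=2), then acc=0, then (j=0), then acc=2, then (j=1), then acc=4, then (j=2), then acc=6, then (i=3), then acc=432, then (j=0), then acc=435, then (j=1), then acc=438, then (j=2), then acc=441, then (i=4), then acc=31752, then (j=0), then acc=31756, then (j=1), then acc=31760, then (j=2), then acc=31764, then (i=5), then acc=2287008, then (j=0), then acc=2287013, then (j=1), then acc=2287018, then (j=2), then acc=2287023, then (i=6), then acc=164665656, then (j=0), then acc=164665662, then (j=1), then acc=164665668, then (j=2), then acc=164665674, then returns 6; price_opt: tmp=3, then (max(a, -2) == (-c)) is true, then tot=12, then a=72, then acc=0, then (i=2), then acc=0, then (j=0), then acc=2, then (j=1), then acc=4, then (j=2), then acc=6, then (i=3), then acc=432, then (j=0), then acc=435, then (j=1), then acc=438, then (j=2), then acc=441, then (i=4), then acc=31752, then (j=0), then acc=31756, then (j=1), then acc=31760, then (j=2), then acc=31764, then (i=5), then acc=2287008, then (j=0), then acc=2287013, then (j=1), then acc=2287018, then (j=2), then acc=2287023, then (i=6), then acc=164665656, then (j=0), then acc=164665662, then (j=1), then acc=164665668, then (j=2), then acc=164665674, then returns 6; agreement on 6.
Sweeping the whole domain (192 inputs) finds no disagreement.
verdict: equivalent


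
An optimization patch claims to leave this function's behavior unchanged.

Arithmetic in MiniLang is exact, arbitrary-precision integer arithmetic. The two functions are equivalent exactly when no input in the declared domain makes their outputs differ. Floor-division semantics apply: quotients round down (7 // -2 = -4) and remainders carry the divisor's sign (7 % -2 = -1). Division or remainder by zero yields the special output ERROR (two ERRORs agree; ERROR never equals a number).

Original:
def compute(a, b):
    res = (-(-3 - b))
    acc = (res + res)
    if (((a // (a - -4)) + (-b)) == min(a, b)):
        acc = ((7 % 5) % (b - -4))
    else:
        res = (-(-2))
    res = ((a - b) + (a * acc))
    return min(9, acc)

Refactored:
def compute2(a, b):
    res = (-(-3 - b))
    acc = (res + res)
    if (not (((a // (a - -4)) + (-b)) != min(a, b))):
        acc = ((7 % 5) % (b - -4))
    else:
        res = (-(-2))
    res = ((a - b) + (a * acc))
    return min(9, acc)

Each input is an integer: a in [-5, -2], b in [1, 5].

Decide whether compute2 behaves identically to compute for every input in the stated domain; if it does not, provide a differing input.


Although boolean connective usage differs, comparison usage differs, 20/20 inputs agree.
verdict: equivalent


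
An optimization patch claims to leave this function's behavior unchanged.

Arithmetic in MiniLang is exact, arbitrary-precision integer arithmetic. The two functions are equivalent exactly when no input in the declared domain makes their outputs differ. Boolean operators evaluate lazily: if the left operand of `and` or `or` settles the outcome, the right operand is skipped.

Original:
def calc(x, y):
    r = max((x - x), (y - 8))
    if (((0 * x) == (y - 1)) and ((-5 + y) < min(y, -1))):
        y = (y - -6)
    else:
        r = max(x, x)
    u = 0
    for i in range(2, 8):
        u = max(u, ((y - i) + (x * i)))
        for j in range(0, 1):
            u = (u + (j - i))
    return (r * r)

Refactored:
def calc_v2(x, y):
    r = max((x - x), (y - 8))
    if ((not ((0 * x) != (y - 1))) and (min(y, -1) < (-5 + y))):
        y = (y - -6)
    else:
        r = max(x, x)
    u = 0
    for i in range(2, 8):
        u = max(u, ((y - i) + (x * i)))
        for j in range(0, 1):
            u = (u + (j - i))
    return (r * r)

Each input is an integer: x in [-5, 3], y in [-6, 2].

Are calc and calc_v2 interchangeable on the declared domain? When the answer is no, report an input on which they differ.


There is a counterexample at x=-5, y=1: 0 on one side, 25 on the other.
calc: r becomes 0; next (((0 * x) == (y - 1)) and ((-5 + y) < min(y, -1))) evaluates to true; next y becomes 7; next u becomes 0; next at i=2:; next u becomes 0; next at j=0:; next u becomes -2; next at i=3:; next u becomes -2; next at j=0:; next u becomes -5; next at i=4:; next u becomes -5; next at j=0:; next u becomes -9; next at i=5:; next u becomes -9; next at j=0:; next u becomes -14; next at i=6:; next u becomes -14; next at j=0:; next u becomes -20; next at i=7:; next u becomes -20; next at j=0:; next u becomes -27; next final value 0
calc_v2: r becomes 0; next ((not ((0 * x) != (y - 1))) and (min(y, -1) < (-5 + y))) evaluates to false; next r becomes -5; next u becomes 0; next at i=2:; next u becomes 0; next at j=0:; next u becomes -2; next at i=3:; next u becomes -2; next at j=0:; next u becomes -5; next at i=4:; next u becomes -5; next at j=0:; next u becomes -9; next at i=5:; next u becomes -9; next at j=0:; next u becomes -14; next at i=6:; next u becomes -14; next at j=0:; next u becomes -20; next at i=7:; next u becomes -20; next at j=0:; next u becomes -27; next final value 25
verdict: not equivalent; witness: x=-5, y=1


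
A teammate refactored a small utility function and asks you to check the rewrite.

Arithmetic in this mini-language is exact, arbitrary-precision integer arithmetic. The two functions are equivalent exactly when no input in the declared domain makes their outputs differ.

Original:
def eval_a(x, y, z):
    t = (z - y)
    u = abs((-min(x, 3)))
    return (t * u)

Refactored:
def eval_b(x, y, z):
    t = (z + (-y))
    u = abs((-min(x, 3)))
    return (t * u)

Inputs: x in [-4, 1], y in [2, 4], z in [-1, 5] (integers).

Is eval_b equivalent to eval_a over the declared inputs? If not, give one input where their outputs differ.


Behavior is preserved: although arithmetic usage differs, the outputs never diverge.
One worked example (x=-4, y=4, z=0) — eval_a: t becomes -4; next u becomes 4; next final value -16; eval_b: t becomes -4; next u becomes 4; next final value -16; agreement on -16.
Every one of the 126 inputs gives matching results.
verdict: equivalent


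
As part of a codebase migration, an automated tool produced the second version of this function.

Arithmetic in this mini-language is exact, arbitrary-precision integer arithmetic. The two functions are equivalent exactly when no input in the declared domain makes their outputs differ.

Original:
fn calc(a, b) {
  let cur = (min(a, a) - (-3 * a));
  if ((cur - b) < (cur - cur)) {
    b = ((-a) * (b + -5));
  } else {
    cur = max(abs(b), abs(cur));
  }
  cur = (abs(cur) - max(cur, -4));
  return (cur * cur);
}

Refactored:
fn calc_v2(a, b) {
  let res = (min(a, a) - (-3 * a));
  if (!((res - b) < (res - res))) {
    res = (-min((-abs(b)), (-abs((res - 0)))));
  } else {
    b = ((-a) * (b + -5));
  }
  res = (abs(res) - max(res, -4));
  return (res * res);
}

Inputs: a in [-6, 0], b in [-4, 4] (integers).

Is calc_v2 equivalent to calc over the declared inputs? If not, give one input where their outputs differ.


The two are interchangeable: min/max/abs usage differs; and boolean connective usage differs; and arithmetic usage differs; and local variable names differ; and constant usage differs, and every declared input agrees.
One worked example (a=-3, b=3) — calc: cur becomes -12; next ((cur - b) < (cur - cur)) evaluates to true; next b becomes -6; next cur becomes 16; next final value 256; calc_v2: res becomes -12; next (!((res - b) < (res - res))) evaluates to false; next b becomes -6; next res becomes 16; next final value 256; agreement on 256.
Every one of the 63 inputs gives matching results.
verdict: equivalent


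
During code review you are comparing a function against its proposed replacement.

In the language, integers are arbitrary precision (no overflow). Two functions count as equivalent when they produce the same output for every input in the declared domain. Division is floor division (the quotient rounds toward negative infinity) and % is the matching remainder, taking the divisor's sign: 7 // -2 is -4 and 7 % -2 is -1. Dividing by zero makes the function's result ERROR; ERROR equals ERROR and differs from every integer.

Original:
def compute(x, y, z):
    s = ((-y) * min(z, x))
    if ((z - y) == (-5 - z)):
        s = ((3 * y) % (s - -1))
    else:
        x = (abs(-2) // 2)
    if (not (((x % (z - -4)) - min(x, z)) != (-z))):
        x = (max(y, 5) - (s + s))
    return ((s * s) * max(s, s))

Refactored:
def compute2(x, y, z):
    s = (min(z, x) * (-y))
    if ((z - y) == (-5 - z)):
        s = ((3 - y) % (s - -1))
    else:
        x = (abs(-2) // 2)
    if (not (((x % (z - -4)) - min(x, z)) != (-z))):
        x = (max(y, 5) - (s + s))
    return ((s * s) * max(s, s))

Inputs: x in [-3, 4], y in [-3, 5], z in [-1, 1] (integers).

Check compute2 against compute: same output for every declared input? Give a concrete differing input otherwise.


Take x=-3, y=3, z=-1.
compute: s=9, then ((z - y) == (-5 - z)) is true, then s=9, then (not (((x % (z - -4)) - min(x, z)) != (-z))) is false, then returns 729
compute2: s=9, then ((z - y) == (-5 - z)) is true, then s=0, then (not (((x % (z - -4)) - min(x, z)) != (-z))) is false, then returns 0
729 != 0, so the rewrite changes behavior.
verdict: not equivalent; witness: x=-3, y=3, z=-1


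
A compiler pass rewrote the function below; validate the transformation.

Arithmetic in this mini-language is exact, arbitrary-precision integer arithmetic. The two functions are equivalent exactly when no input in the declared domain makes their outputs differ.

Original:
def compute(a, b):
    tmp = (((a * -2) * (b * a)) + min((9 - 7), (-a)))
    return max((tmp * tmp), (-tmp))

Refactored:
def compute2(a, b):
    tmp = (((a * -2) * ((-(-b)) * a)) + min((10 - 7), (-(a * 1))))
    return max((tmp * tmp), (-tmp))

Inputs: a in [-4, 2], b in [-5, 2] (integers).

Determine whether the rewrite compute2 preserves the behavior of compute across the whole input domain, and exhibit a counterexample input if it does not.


Take a=-4, b=-5.
compute: tmp := 162 | result 26244
compute2: tmp := 163 | result 26569
26244 against 26569: the behavior changed.
verdict: not equivalent; witness: a=-4, b=-5


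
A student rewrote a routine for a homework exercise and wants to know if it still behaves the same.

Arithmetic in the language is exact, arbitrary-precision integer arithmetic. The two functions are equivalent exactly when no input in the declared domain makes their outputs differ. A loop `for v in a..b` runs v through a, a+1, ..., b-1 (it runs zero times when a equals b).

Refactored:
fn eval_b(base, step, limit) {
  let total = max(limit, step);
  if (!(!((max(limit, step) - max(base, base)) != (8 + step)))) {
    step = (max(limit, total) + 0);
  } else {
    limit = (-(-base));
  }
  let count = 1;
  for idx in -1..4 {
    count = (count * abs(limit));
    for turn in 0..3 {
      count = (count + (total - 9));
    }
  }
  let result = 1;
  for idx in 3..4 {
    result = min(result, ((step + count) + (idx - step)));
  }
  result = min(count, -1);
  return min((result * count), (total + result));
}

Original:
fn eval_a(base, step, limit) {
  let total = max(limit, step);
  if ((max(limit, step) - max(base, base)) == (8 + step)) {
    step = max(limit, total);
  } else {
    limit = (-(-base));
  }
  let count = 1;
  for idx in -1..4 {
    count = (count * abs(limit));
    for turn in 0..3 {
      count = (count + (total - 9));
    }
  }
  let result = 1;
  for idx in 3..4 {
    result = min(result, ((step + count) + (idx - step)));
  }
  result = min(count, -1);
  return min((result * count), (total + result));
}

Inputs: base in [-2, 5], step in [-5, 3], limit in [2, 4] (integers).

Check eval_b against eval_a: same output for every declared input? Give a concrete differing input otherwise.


Run the pair on base=-2, step=-5, limit=3.
eval_a: total becomes 3; next ((max(limit, step) - max(base, base)) == (8 + step)) evaluates to false; next limit becomes -2; next count becomes 1; next at idx=-1:; next count becomes 2; next at turn=0:; next count becomes -4; next at turn=1:; next count becomes -10; next at turn=2:; next count becomes -16; next at idx=0:; next count becomes -32; next at turn=0:; next count becomes -38; next at turn=1:; next count becomes -44; next at turn=2:; next count becomes -50; next at idx=1:; next count becomes -100; next at turn=0:; next count becomes -106; next at turn=1:; next count becomes -112; next at turn=2:; next count becomes -118; next at idx=2:; next count becomes -236; next at turn=0:; next count becomes -242; next at turn=1:; next count becomes -248; next at turn=2:; next count becomes -254; next at idx=3:; next count becomes -508; next at turn=0:; next count becomes -514; next at turn=1:; next count becomes -520; next at turn=2:; next count becomes -526; next result becomes 1; next at idx=3:; next result becomes -523; next result becomes -526; next final value -523
eval_b: total becomes 3; next (!(!((max(limit, step) - max(base, base)) != (8 + step)))) evaluates to true; next step becomes 3; next count becomes 1; next at idx=-1:; next count becomes 3; next at turn=0:; next count becomes -3; next at turn=1:; next count becomes -9; next at turn=2:; next count becomes -15; next at idx=0:; next count becomes -45; next at turn=0:; next count becomes -51; next at turn=1:; next count becomes -57; next at turn=2:; next count becomes -63; next at idx=1:; next count becomes -189; next at turn=0:; next count becomes -195; next at turn=1:; next count becomes -201; next at turn=2:; next count becomes -207; next at idx=2:; next count becomes -621; next at turn=0:; next count becomes -627; next at turn=1:; next count becomes -633; next at turn=2:; next count becomes -639; next at idx=3:; next count becomes -1917; next at turn=0:; next count becomes -1923; next at turn=1:; next count becomes -1929; next at turn=2:; next count becomes -1935; next result becomes 1; next at idx=3:; next result becomes -1932; next result becomes -1935; next final value -1932
-523 vs -1932 — the two versions disagree here.
verdict: not equivalent; witness: base=-2, step=-5, limit=3


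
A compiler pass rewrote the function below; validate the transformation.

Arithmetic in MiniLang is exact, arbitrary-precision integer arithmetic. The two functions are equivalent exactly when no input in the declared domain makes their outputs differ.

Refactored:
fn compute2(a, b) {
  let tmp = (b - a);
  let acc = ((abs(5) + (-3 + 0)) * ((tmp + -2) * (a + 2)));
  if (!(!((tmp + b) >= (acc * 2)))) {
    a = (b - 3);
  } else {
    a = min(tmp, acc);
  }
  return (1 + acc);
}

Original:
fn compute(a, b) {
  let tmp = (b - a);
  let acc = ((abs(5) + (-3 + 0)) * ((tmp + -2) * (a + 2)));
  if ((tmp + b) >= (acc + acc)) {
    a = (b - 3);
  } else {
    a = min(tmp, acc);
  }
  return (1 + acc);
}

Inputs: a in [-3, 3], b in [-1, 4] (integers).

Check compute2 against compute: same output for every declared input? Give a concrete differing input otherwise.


Side by side, the visible changes include: constant usage differs, plus arithmetic usage differs, plus boolean connective usage differs.
One worked example (a=1, b=0) — compute: tmp := -1 | acc := -18 | ((tmp + b) >= (acc + acc)): true | a := -3 | result -17; compute2: tmp := -1 | acc := -18 | (!(!((tmp + b) >= (acc * 2)))): true | a := -3 | result -17; agreement on -17.
Every one of the 42 inputs gives matching results.
verdict: equivalent
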